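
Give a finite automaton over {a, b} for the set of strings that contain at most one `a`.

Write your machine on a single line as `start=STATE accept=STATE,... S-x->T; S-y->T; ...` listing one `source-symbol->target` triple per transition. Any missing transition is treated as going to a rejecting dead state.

Only the number of `a`s matters, and only up to 2. Make a chain s0 → s1 → s2 advanced by each `a` (with s2 absorbing); every other symbol self-loops. The accepting set is {s0, s1}.
A 3-state machine:
        a   b  
>* s0   s1  s0 
 * s1   s2  s1 
   s2   s2  s2 
(> = start, * = accepting)

start=s0; accept=s0,s1; s0-a->s1; s0-b->s0; s1-a->s2; s1-b->s1; s2-a->s2; s2-b->s2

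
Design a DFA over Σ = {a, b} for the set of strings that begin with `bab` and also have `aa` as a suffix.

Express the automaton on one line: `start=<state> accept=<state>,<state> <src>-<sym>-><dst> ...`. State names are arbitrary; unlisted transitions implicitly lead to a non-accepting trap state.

Handle the two conditions separately and then intersect. The first has 5 states tracking whether the input so far still matches the prefix `bab`; the second has 3 states tracking how much of the suffix `aa` has currently been matched. A product state is a pair (one from each), accepting exactly when both do. Minimizing collapses redundant product states.
A 7-state machine:
        a   b  
>  q0   q1  q2 
   q1   q1  q1 
   q2   q3  q1 
   q3   q1  q4 
   q4   q5  q4 
   q5   q6  q4 
 * q6   q6  q4 
(> = start, * = accepting)

start=q0 accept=q6 q0-a->q1 q0-b->q2 q1-a->q1 q1-b->q1 q2-a->q3 q2-b->q1 q3-a->q1 q3-b->q4 q4-a->q5 q4-b->q4 q5-a->q6 q5-b->q4 q6-a->q6 q6-b->q4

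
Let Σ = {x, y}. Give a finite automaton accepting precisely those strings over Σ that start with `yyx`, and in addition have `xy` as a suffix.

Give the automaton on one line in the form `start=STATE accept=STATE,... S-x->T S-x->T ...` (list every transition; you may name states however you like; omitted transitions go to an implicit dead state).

start=q0 accept=q7 q0-x->q1 q0-y->q2 q1-x->q1 q1-y->q3 q2-x->q1 q2-y->q4 q3-x->q1 q3-y->q5 q4-x->q6 q4-y->q5 q5-x->q1 q5-y->q5 q6-x->q6 q6-y->q7 q7-x->q6 q7-y->q8 q8-x->q6 q8-y->q8

Run two small machines in parallel and take their product. The first has 5 states tracking whether the input so far still matches the prefix `yyx`; the second has 3 states tracking how much of the suffix `xy` has currently been matched. A product state is a pair (one from each), accepting exactly when both do.
A 9-state machine:
        x   y  
>  q0   q1  q2 
   q1   q1  q3 
   q2   q1  q4 
   q3   q1  q5 
   q4   q6  q5 
   q5   q1  q5 
   q6   q6  q7 
 * q7   q6  q8 
   q8   q6  q8 
(> = start, * = accepting)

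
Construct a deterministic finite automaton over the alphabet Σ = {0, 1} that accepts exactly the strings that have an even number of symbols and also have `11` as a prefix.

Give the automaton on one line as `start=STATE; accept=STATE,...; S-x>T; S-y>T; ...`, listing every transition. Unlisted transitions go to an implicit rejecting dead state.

Run two small machines in parallel and take their product. One (2 states) tracks the input length modulo 2; the other (4 states) tracks whether the input so far still matches the prefix `11`. Each combined state is a pair, one component from each; accept when both components accept. After merging equivalent states the machine shrinks.
With 5 states:
       0  1 
>  A   B  C 
   B   B  B 
   C   B  D 
 * D   E  E 
   E   D  D 
(> = start, * = accepting)

start=A; accept=D; A-0>B; A-1>C; B-0>B; B-1>B; C-0>B; C-1>D; D-0>E; D-1>E; E-0>D; E-1>D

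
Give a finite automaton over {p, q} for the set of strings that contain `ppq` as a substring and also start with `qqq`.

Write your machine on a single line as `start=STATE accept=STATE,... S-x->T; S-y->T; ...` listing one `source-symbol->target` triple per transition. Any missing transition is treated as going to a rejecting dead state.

Build one automaton per condition and run them in lockstep. The first has 4 states tracking whether and how much of `ppq` has been seen; the second has 5 states tracking whether the input so far still matches the prefix `qqq`. A product state is a pair (one from each), accepting exactly when both do. Minimizing collapses redundant product states.
An 8-state machine:
        p   q  
>  S0   S1  S2 
   S1   S1  S1 
   S2   S1  S3 
   S3   S1  S4 
   S4   S5  S4 
   S5   S6  S4 
   S6   S6  S7 
 * S7   S7  S7 
(> = start, * = accepting)

start=S0; accept=S7; S0-p->S1; S0-q->S2; S1-p->S1; S1-q->S1; S2-p->S1; S2-q->S3; S3-p->S1; S3-q->S4; S4-p->S5; S4-q->S4; S5-p->S6; S5-q->S4; S6-p->S6; S6-q->S7; S7-p->S7; S7-q->S7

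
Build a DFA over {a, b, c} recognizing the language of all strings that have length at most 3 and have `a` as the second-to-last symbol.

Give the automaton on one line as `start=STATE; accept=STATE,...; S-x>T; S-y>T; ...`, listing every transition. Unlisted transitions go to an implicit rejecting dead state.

Run two small machines in parallel and take their product. The first has 5 states tracking the input length, saturating at 4; the second has 13 states tracking the last 2 symbols read. A product state is a pair (one from each), accepting exactly when both do. Equivalent product states are then merged.
        a   b   c  
>  s0   s1  s2  s2 
   s1   s3  s4  s4 
   s2   s5  s6  s6 
 * s3   s4  s4  s4 
 * s4   s6  s6  s6 
   s5   s4  s4  s4 
   s6   s6  s6  s6 
(> = start, * = accepting)

start=s0; accept=s3,s4; s0-a>s1; s0-b>s2; s0-c>s2; s1-a>s3; s1-b>s4; s1-c>s4; s2-a>s5; s2-b>s6; s2-c>s6; s3-a>s4; s3-b>s4; s3-c>s4; s4-a>s6; s4-b>s6; s4-c>s6; s5-a>s4; s5-b>s4; s5-c>s4; s6-a>s6; s6-b>s6; s6-c>s6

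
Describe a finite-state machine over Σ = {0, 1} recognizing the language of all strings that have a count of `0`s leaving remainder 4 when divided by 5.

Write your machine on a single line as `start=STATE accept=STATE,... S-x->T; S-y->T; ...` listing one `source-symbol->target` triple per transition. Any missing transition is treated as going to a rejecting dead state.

The only thing that matters is how many `0`s have appeared, reduced mod 5. Use one state per residue: A for 0, …, E for 4. Reading `0` moves to the next residue; anything else stays put. E is accepting.
With 5 states:
       0  1 
>  A   B  A 
   B   C  B 
   C   D  C 
   D   E  D 
 * E   A  E 
(> = start, * = accepting)

start=A; accept=E; A-0->B; A-1->A; B-0->C; B-1->B; C-0->D; C-1->C; D-0->E; D-1->D; E-0->A; E-1->E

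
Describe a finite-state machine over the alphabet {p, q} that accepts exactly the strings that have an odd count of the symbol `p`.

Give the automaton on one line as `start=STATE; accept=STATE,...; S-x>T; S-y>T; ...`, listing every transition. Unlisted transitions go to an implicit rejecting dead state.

The only thing that matters is how many `p`s have appeared, reduced mod 2. Use one state per residue: S0 for 0, …, S1 for 1. Reading `p` moves to the next residue; anything else stays put. S1 is accepting.
A 2-state machine:
        p   q  
>  S0   S1  S0 
 * S1   S0  S1 
(> = start, * = accepting)

start=S0; accept=S1; S0-p>S1; S0-q>S0; S1-p>S0; S1-q>S1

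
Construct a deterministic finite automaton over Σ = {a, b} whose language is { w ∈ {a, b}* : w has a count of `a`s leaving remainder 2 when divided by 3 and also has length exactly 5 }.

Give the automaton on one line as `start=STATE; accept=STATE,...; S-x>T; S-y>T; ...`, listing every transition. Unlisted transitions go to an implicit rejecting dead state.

Handle the two conditions separately and then intersect. One (3 states) tracks the count of `a`s modulo 3; the other (7 states) tracks the input length, saturating at 6. Each combined state is a pair, one component from each; accept when both components accept.
18 states suffice.
          a    b  
>  s0     s1   s2 
   s1     s3   s4 
   s2     s4   s5 
   s3     s6   s7 
   s4     s7   s8 
   s5     s8   s6 
   s6     s9  s10 
   s7    s10  s11 
   s8    s11   s9 
   s9    s12  s13 
   s10   s13  s14 
   s11   s14  s12 
 * s12   s15  s16 
   s13   s16  s17 
   s14   s17  s15 
   s15   s17  s15 
   s16   s15  s16 
   s17   s16  s17 
(> = start, * = accepting)

start=s0; accept=s12; s0-a>s1; s0-b>s2; s1-a>s3; s1-b>s4; s2-a>s4; s2-b>s5; s3-a>s6; s3-b>s7; s4-a>s7; s4-b>s8; s5-a>s8; s5-b>s6; s6-a>s9; s6-b>s10; s7-a>s10; s7-b>s11; s8-a>s11; s8-b>s9; s9-a>s12; s9-b>s13; s10-a>s13; s10-b>s14; s11-a>s14; s11-b>s12; s12-a>s15; s12-b>s16; s13-a>s16; s13-b>s17; s14-a>s17; s14-b>s15; s15-a>s17; s15-b>s15; s16-a>s15; s16-b>s16; s17-a>s16; s17-b>s17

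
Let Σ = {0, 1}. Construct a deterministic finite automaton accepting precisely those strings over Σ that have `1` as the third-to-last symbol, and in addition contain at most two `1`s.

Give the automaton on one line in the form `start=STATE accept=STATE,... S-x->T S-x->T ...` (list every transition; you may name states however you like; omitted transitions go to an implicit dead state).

Handle the two conditions separately and then intersect. The first has 15 states tracking the last 3 symbols read; the second has 4 states tracking the count of `1`s, saturating at 3. A product state is a pair (one from each), accepting exactly when both do. Equivalent product states are then merged.
          0    1  
>  q0     q0   q1 
   q1     q2   q3 
   q2     q4   q5 
   q3     q6   q7 
 * q4     q8   q9 
 * q5    q10   q7 
 * q6    q11   q7 
   q7     q7   q7 
   q8     q8   q9 
   q9    q10   q7 
   q10   q11   q7 
 * q11    q7   q7 
(> = start, * = accepting)

start=q0 accept=q4,q5,q6,q11 q0-0->q0 q0-1->q1 q1-0->q2 q1-1->q3 q2-0->q4 q2-1->q5 q3-0->q6 q3-1->q7 q4-0->q8 q4-1->q9 q5-0->q10 q5-1->q7 q6-0->q11 q6-1->q7 q7-0->q7 q7-1->q7 q8-0->q8 q8-1->q9 q9-0->q10 q9-1->q7 q10-0->q11 q10-1->q7 q11-0->q7 q11-1->q7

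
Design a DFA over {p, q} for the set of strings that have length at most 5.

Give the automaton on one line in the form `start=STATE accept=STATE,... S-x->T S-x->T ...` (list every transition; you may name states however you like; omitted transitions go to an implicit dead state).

We only need to distinguish lengths 0, 1, …, 5, and '>5'. Chain S0 → S1 → S2 → S3 → S4 → S5 → S6 on every symbol, with S6 looping. Accepting states: {S0, S1, S2, S3, S4, S5}.
A 7-state machine:
        p   q  
>* S0   S1  S1 
 * S1   S2  S2 
 * S2   S3  S3 
 * S3   S4  S4 
 * S4   S5  S5 
 * S5   S6  S6 
   S6   S6  S6 
(> = start, * = accepting)

start=S0 accept=S0,S1,S2,S3,S4,S5 S0-p->S1 S0-q->S1 S1-p->S2 S1-q->S2 S2-p->S3 S2-q->S3 S3-p->S4 S3-q->S4 S4-p->S5 S4-q->S5 S5-p->S6 S5-q->S6 S6-p->S6 S6-q->S6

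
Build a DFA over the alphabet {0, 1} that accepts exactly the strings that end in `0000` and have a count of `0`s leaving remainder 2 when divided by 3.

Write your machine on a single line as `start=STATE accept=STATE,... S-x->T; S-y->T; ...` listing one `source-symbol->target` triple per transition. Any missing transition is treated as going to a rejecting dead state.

start=A; accept=G; A-0->B; A-1->A; B-0->C; B-1->B; C-0->D; C-1->E; D-0->F; D-1->A; E-0->A; E-1->E; F-0->G; F-1->B; G-0->D; G-1->E

Handle the two conditions separately and then intersect. The first has 5 states tracking how much of the suffix `0000` has currently been matched; the second has 3 states tracking the count of `0`s modulo 3. A product state is a pair (one from each), accepting exactly when both do. Equivalent product states are then merged.
With 7 states:
       0  1 
>  A   B  A 
   B   C  B 
   C   D  E 
   D   F  A 
   E   A  E 
   F   G  B 
 * G   D  E 
(> = start, * = accepting)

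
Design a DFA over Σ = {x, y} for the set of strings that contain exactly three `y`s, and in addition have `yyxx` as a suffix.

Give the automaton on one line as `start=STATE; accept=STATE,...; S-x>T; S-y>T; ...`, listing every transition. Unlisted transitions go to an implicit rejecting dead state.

Run two small machines in parallel and take their product. The first has 5 states tracking the count of `y`s, saturating at 4; the second has 5 states tracking how much of the suffix `yyxx` has currently been matched. A product state is a pair (one from each), accepting exactly when both do. After merging equivalent states the machine shrinks.
        x   y  
>  q0   q0  q1 
   q1   q1  q2 
   q2   q3  q4 
   q3   q3  q3 
   q4   q5  q3 
   q5   q6  q3 
 * q6   q3  q3 
(> = start, * = accepting)

start=q0; accept=q6; q0-x>q0; q0-y>q1; q1-x>q1; q1-y>q2; q2-x>q3; q2-y>q4; q3-x>q3; q3-y>q3; q4-x>q5; q4-y>q3; q5-x>q6; q5-y>q3; q6-x>q3; q6-y>q3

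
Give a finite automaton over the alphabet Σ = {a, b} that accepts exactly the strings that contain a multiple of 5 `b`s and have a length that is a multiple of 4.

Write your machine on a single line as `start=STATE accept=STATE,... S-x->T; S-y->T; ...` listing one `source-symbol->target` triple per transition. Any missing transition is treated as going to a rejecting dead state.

Build one automaton per condition and run them in lockstep. One (5 states) tracks the count of `b`s modulo 5; the other (4 states) tracks the input length modulo 4. Each combined state is a pair, one component from each; accept when both components accept.
With 20 states:
          a    b  
>* q0     q1   q2 
   q1     q3   q4 
   q2     q4   q5 
   q3     q6   q7 
   q4     q7   q8 
   q5     q8   q9 
   q6     q0  q10 
   q7    q10  q11 
   q8    q11  q12 
   q9    q12  q13 
   q10    q2  q14 
   q11   q14  q15 
   q12   q15  q16 
   q13   q16   q1 
   q14    q5  q17 
   q15   q17  q18 
   q16   q18   q3 
   q17    q9  q19 
   q18   q19   q6 
   q19   q13   q0 
(> = start, * = accepting)

start=q0; accept=q0; q0-a->q1; q0-b->q2; q1-a->q3; q1-b->q4; q2-a->q4; q2-b->q5; q3-a->q6; q3-b->q7; q4-a->q7; q4-b->q8; q5-a->q8; q5-b->q9; q6-a->q0; q6-b->q10; q7-a->q10; q7-b->q11; q8-a->q11; q8-b->q12; q9-a->q12; q9-b->q13; q10-a->q2; q10-b->q14; q11-a->q14; q11-b->q15; q12-a->q15; q12-b->q16; q13-a->q16; q13-b->q1; q14-a->q5; q14-b->q17; q15-a->q17; q15-b->q18; q16-a->q18; q16-b->q3; q17-a->q9; q17-b->q19; q18-a->q19; q18-b->q6; q19-a->q13; q19-b->q0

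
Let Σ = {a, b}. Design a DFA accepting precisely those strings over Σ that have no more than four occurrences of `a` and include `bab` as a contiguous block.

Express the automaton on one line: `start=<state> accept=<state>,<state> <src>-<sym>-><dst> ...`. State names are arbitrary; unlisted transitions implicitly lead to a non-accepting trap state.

Run two small machines in parallel and take their product. One (6 states) tracks the count of `a`s, saturating at 5; the other (4 states) tracks whether and how much of `bab` has been seen. Each combined state is a pair, one component from each; accept when both components accept. Minimizing collapses redundant product states.
With 17 states:
          a    b  
>  q0     q1   q2 
   q1     q3   q4 
   q2     q5   q2 
   q3     q6   q7 
   q4     q8   q4 
   q5     q3   q9 
   q6    q10  q11 
   q7    q12   q7 
   q8     q6  q13 
 * q9    q13   q9 
   q10   q10  q10 
   q11   q14  q11 
   q12   q10  q15 
 * q13   q15  q13 
   q14   q10  q16 
 * q15   q16  q15 
 * q16   q10  q16 
(> = start, * = accepting)

start=q0 accept=q9,q13,q15,q16 q0-a->q1 q0-b->q2 q1-a->q3 q1-b->q4 q2-a->q5 q2-b->q2 q3-a->q6 q3-b->q7 q4-a->q8 q4-b->q4 q5-a->q3 q5-b->q9 q6-a->q10 q6-b->q11 q7-a->q12 q7-b->q7 q8-a->q6 q8-b->q13 q9-a->q13 q9-b->q9 q10-a->q10 q10-b->q10 q11-a->q14 q11-b->q11 q12-a->q10 q12-b->q15 q13-a->q15 q13-b->q13 q14-a->q10 q14-b->q16 q15-a->q16 q15-b->q15 q16-a->q10 q16-b->q16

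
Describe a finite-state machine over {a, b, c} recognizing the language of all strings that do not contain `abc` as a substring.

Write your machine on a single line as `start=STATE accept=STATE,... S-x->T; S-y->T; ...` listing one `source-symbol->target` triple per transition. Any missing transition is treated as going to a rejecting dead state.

start=S0; accept=S0,S1,S2; S0-a->S1; S0-b->S0; S0-c->S0; S1-a->S1; S1-b->S2; S1-c->S0; S2-a->S1; S2-b->S0; S2-c->S3; S3-a->S3; S3-b->S3; S3-c->S3

This is the complement of 'contains `abc`'. Use the same substring-matching states — S0 through S3 holding how much of `abc` has just been matched — but flip the accepting set: everything except the trap S3 accepts.
        a   b   c  
>* S0   S1  S0  S0 
 * S1   S1  S2  S0 
 * S2   S1  S0  S3 
   S3   S3  S3  S3 
(> = start, * = accepting)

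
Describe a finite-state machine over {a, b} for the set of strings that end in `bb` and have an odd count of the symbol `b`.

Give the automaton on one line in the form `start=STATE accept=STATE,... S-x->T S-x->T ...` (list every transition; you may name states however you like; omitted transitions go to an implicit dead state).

Handle the two conditions separately and then intersect. One (3 states) tracks how much of the suffix `bb` has currently been matched; the other (2 states) tracks the count of `b`s modulo 2. Each combined state is a pair, one component from each; accept when both components accept. Minimizing collapses redundant product states.
A 4-state machine:
        a   b  
>  S0   S0  S1 
   S1   S1  S2 
   S2   S0  S3 
 * S3   S1  S2 
(> = start, * = accepting)

start=S0 accept=S3 S0-a->S0 S0-b->S1 S1-a->S1 S1-b->S2 S2-a->S0 S2-b->S3 S3-a->S1 S3-b->S2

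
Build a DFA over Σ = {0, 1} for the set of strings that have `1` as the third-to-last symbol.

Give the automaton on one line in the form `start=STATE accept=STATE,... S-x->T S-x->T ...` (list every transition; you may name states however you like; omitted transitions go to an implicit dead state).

A DFA must remember the last 3 symbols (since which symbol is third-to-last isn't known until the input ends). Use one state per possible window of the last ≤3 symbols; accept from those whose window starts with `1`.
15 states suffice.
          0    1  
>  s0     s1   s2 
   s1     s3   s4 
   s2     s5   s6 
   s3     s7   s8 
   s4     s9  s10 
   s5    s11  s12 
   s6    s13  s14 
   s7     s7   s8 
   s8     s9  s10 
   s9    s11  s12 
   s10   s13  s14 
 * s11    s7   s8 
 * s12    s9  s10 
 * s13   s11  s12 
 * s14   s13  s14 
(> = start, * = accepting)

start=s0 accept=s11,s12,s13,s14 s0-0->s1 s0-1->s2 s1-0->s3 s1-1->s4 s2-0->s5 s2-1->s6 s3-0->s7 s3-1->s8 s4-0->s9 s4-1->s10 s5-0->s11 s5-1->s12 s6-0->s13 s6-1->s14 s7-0->s7 s7-1->s8 s8-0->s9 s8-1->s10 s9-0->s11 s9-1->s12 s10-0->s13 s10-1->s14 s11-0->s7 s11-1->s8 s12-0->s9 s12-1->s10 s13-0->s11 s13-1->s12 s14-0->s13 s14-1->s14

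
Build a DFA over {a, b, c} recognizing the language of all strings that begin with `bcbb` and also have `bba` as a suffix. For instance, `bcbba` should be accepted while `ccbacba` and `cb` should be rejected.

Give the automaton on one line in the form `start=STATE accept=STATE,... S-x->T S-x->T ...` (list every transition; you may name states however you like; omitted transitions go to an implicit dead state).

start=s0 accept=s6 s0-a->s1 s0-b->s2 s0-c->s1 s1-a->s1 s1-b->s1 s1-c->s1 s2-a->s1 s2-b->s1 s2-c->s3 s3-a->s1 s3-b->s4 s3-c->s1 s4-a->s1 s4-b->s5 s4-c->s1 s5-a->s6 s5-b->s5 s5-c->s7 s6-a->s7 s6-b->s8 s6-c->s7 s7-a->s7 s7-b->s8 s7-c->s7 s8-a->s7 s8-b->s5 s8-c->s7

Build one automaton per condition and run them in lockstep. The first has 6 states tracking whether the input so far still matches the prefix `bcbb`; the second has 4 states tracking how much of the suffix `bba` has currently been matched. A product state is a pair (one from each), accepting exactly when both do. After merging equivalent states the machine shrinks.
9 states suffice.
        a   b   c  
>  s0   s1  s2  s1 
   s1   s1  s1  s1 
   s2   s1  s1  s3 
   s3   s1  s4  s1 
   s4   s1  s5  s1 
   s5   s6  s5  s7 
 * s6   s7  s8  s7 
   s7   s7  s8  s7 
   s8   s7  s5  s7 
(> = start, * = accepting)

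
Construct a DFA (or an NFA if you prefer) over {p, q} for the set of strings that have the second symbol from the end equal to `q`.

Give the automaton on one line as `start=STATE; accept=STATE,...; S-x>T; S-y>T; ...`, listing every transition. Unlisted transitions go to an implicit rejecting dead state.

Because acceptance depends on a position counted from the end, the machine has to buffer the most recent 2 symbols. Make each state the string of the last up-to-2 symbols read; on input `x` shift the window left and append `x`. Accept when the buffered window has length 2 and begins with `q`.
A 7-state machine:
        p   q  
>  S0   S1  S2 
   S1   S3  S4 
   S2   S5  S6 
   S3   S3  S4 
   S4   S5  S6 
 * S5   S3  S4 
 * S6   S5  S6 
(> = start, * = accepting)

start=S0; accept=S5,S6; S0-p>S1; S0-q>S2; S1-p>S3; S1-q>S4; S2-p>S5; S2-q>S6; S3-p>S3; S3-q>S4; S4-p>S5; S4-q>S6; S5-p>S3; S5-q>S4; S6-p>S5; S6-q>S6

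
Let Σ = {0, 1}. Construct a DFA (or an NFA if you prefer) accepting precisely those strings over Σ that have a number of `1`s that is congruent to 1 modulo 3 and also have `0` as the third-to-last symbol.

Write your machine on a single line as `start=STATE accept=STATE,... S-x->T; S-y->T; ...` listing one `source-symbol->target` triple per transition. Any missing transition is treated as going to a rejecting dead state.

Run two small machines in parallel and take their product. The first has 3 states tracking the count of `1`s modulo 3; the second has 15 states tracking the last 3 symbols read. A product state is a pair (one from each), accepting exactly when both do. After merging equivalent states the machine shrinks.
With 14 states:
          0    1  
>  q0     q1   q2 
   q1     q3   q4 
   q2     q5   q6 
   q3     q3   q7 
   q4     q8   q6 
   q5     q9   q6 
   q6    q10   q0 
 * q7     q8   q6 
 * q8     q9   q6 
   q9    q11   q6 
   q10   q10  q12 
 * q11   q11   q6 
   q12    q1  q13 
 * q13    q5   q6 
(> = start, * = accepting)

start=q0; accept=q7,q8,q11,q13; q0-0->q1; q0-1->q2; q1-0->q3; q1-1->q4; q2-0->q5; q2-1->q6; q3-0->q3; q3-1->q7; q4-0->q8; q4-1->q6; q5-0->q9; q5-1->q6; q6-0->q10; q6-1->q0; q7-0->q8; q7-1->q6; q8-0->q9; q8-1->q6; q9-0->q11; q9-1->q6; q10-0->q10; q10-1->q12; q11-0->q11; q11-1->q6; q12-0->q1; q12-1->q13; q13-0->q5; q13-1->q6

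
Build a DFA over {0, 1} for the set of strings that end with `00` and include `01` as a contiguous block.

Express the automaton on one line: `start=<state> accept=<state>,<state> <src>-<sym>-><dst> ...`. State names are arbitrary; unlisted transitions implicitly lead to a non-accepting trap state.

start=q0 accept=q4 q0-0->q1 q0-1->q0 q1-0->q1 q1-1->q2 q2-0->q3 q2-1->q2 q3-0->q4 q3-1->q2 q4-0->q4 q4-1->q2

Run two small machines in parallel and take their product. One (3 states) tracks how much of the suffix `00` has currently been matched; the other (3 states) tracks whether and how much of `01` has been seen. Each combined state is a pair, one component from each; accept when both components accept. Minimizing collapses redundant product states.
        0   1  
>  q0   q1  q0 
   q1   q1  q2 
   q2   q3  q2 
   q3   q4  q2 
 * q4   q4  q2 
(> = start, * = accepting)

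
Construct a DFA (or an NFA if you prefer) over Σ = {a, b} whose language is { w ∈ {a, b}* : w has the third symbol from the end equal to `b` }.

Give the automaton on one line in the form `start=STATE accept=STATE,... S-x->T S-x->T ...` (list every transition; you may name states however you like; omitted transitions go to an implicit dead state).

Because acceptance depends on a position counted from the end, the machine has to buffer the most recent 3 symbols. Make each state the string of the last up-to-3 symbols read; on input `x` shift the window left and append `x`. Accept when the buffered window has length 3 and begins with `b`.
A 15-state machine:
          a    b  
>  q0     q1   q2 
   q1     q3   q4 
   q2     q5   q6 
   q3     q7   q8 
   q4     q9  q10 
   q5    q11  q12 
   q6    q13  q14 
   q7     q7   q8 
   q8     q9  q10 
   q9    q11  q12 
   q10   q13  q14 
 * q11    q7   q8 
 * q12    q9  q10 
 * q13   q11  q12 
 * q14   q13  q14 
(> = start, * = accepting)

start=q0 accept=q11,q12,q13,q14 q0-a->q1 q0-b->q2 q1-a->q3 q1-b->q4 q2-a->q5 q2-b->q6 q3-a->q7 q3-b->q8 q4-a->q9 q4-b->q10 q5-a->q11 q5-b->q12 q6-a->q13 q6-b->q14 q7-a->q7 q7-b->q8 q8-a->q9 q8-b->q10 q9-a->q11 q9-b->q12 q10-a->q13 q10-b->q14 q11-a->q7 q11-b->q8 q12-a->q9 q12-b->q10 q13-a->q11 q13-b->q12 q14-a->q13 q14-b->q14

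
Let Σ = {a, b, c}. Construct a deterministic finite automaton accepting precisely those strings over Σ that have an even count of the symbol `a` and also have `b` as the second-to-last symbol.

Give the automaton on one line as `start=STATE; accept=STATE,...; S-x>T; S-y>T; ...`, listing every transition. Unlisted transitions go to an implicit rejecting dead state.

Handle the two conditions separately and then intersect. One (2 states) tracks the count of `a`s modulo 2; the other (13 states) tracks the last 2 symbols read. Each combined state is a pair, one component from each; accept when both components accept. After merging equivalent states the machine shrinks.
        a   b   c  
>  q0   q1  q2  q0 
   q1   q0  q3  q1 
   q2   q1  q4  q5 
   q3   q5  q3  q1 
 * q4   q1  q4  q5 
 * q5   q1  q2  q0 
(> = start, * = accepting)

start=q0; accept=q4,q5; q0-a>q1; q0-b>q2; q0-c>q0; q1-a>q0; q1-b>q3; q1-c>q1; q2-a>q1; q2-b>q4; q2-c>q5; q3-a>q5; q3-b>q3; q3-c>q1; q4-a>q1; q4-b>q4; q4-c>q5; q5-a>q1; q5-b>q2; q5-c>q0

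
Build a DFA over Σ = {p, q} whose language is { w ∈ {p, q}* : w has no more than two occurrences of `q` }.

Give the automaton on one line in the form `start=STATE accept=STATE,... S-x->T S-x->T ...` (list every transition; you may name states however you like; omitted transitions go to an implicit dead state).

start=A accept=A,B,C A-p->A A-q->B B-p->B B-q->C C-p->C C-q->D D-p->D D-q->D

Only the number of `q`s matters, and only up to 3. Make a chain A → B → C → D advanced by each `q` (with D absorbing); every other symbol self-loops. The accepting set is {A, B, C}.
       p  q 
>* A   A  B 
 * B   B  C 
 * C   C  D 
   D   D  D 
(> = start, * = accepting)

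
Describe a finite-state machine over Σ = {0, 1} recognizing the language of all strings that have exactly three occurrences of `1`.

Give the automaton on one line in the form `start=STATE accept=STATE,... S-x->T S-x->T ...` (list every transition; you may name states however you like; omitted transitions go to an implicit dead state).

start=S0 accept=S3 S0-0->S0 S0-1->S1 S1-0->S1 S1-1->S2 S2-0->S2 S2-1->S3 S3-0->S3 S3-1->S4 S4-0->S4 S4-1->S4

Count `1`s, saturating at 4: states S0 through S3 mean 0 through 3 `1`s seen; S4 means more than 3. Each `1` increments (capped at S4); other symbols loop. Accept from {S3}.
A 5-state machine:
        0   1  
>  S0   S0  S1 
   S1   S1  S2 
   S2   S2  S3 
 * S3   S3  S4 
   S4   S4  S4 
(> = start, * = accepting)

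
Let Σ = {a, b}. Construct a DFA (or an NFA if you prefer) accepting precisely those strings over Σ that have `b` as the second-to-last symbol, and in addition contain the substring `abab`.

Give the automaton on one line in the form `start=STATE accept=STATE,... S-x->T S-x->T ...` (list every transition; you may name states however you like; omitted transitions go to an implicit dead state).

Handle the two conditions separately and then intersect. The first has 7 states tracking the last 2 symbols read; the second has 5 states tracking whether and how much of `abab` has been seen. A product state is a pair (one from each), accepting exactly when both do. Minimizing collapses redundant product states.
An 8-state machine:
        a   b  
>  q0   q1  q0 
   q1   q1  q2 
   q2   q3  q0 
   q3   q1  q4 
   q4   q5  q6 
 * q5   q7  q4 
 * q6   q5  q6 
   q7   q7  q4 
(> = start, * = accepting)

start=q0 accept=q5,q6 q0-a->q1 q0-b->q0 q1-a->q1 q1-b->q2 q2-a->q3 q2-b->q0 q3-a->q1 q3-b->q4 q4-a->q5 q4-b->q6 q5-a->q7 q5-b->q4 q6-a->q5 q6-b->q6 q7-a->q7 q7-b->q4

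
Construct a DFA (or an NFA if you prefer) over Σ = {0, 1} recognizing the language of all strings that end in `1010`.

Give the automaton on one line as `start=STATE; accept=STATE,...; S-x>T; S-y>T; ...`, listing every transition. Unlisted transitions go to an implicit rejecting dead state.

start=A; accept=E; A-0>A; A-1>B; B-0>C; B-1>B; C-0>A; C-1>D; D-0>E; D-1>B; E-0>A; E-1>D

Let each state record the length of the longest suffix of the input read so far that is also a prefix of `1010`. B means the last symbol is `1`; C means the last 2 symbols are `10`; D means the last 3 symbols are `101`; E means the last 4 symbols are `1010`. Accept only at E, where the string currently ends in `1010`.
5 states suffice.
       0  1 
>  A   A  B 
   B   C  B 
   C   A  D 
   D   E  B 
 * E   A  D 
(> = start, * = accepting)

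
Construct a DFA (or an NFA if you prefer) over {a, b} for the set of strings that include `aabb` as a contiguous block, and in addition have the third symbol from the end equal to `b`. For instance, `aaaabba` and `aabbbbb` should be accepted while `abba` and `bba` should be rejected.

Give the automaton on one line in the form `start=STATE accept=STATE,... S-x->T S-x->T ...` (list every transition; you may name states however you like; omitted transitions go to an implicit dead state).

Run two small machines in parallel and take their product. The first has 5 states tracking whether and how much of `aabb` has been seen; the second has 15 states tracking the last 3 symbols read. A product state is a pair (one from each), accepting exactly when both do.
A 23-state machine:
          a    b  
>  S0     S1   S2 
   S1     S3   S4 
   S2     S5   S6 
   S3     S7   S8 
   S4     S9  S10 
   S5    S11  S12 
   S6    S13  S14 
   S7     S7   S8 
   S8     S9  S15 
   S9    S11  S12 
   S10   S13  S14 
   S11    S7   S8 
   S12    S9  S10 
   S13   S11  S12 
   S14   S13  S14 
   S15   S16  S17 
 * S16   S18  S19 
 * S17   S16  S17 
 * S18   S20  S21 
 * S19   S22  S15 
   S20   S20  S21 
   S21   S22  S15 
   S22   S18  S19 
(> = start, * = accepting)

start=S0 accept=S16,S17,S18,S19 S0-a->S1 S0-b->S2 S1-a->S3 S1-b->S4 S2-a->S5 S2-b->S6 S3-a->S7 S3-b->S8 S4-a->S9 S4-b->S10 S5-a->S11 S5-b->S12 S6-a->S13 S6-b->S14 S7-a->S7 S7-b->S8 S8-a->S9 S8-b->S15 S9-a->S11 S9-b->S12 S10-a->S13 S10-b->S14 S11-a->S7 S11-b->S8 S12-a->S9 S12-b->S10 S13-a->S11 S13-b->S12 S14-a->S13 S14-b->S14 S15-a->S16 S15-b->S17 S16-a->S18 S16-b->S19 S17-a->S16 S17-b->S17 S18-a->S20 S18-b->S21 S19-a->S22 S19-b->S15 S20-a->S20 S20-b->S21 S21-a->S22 S21-b->S15 S22-a->S18 S22-b->S19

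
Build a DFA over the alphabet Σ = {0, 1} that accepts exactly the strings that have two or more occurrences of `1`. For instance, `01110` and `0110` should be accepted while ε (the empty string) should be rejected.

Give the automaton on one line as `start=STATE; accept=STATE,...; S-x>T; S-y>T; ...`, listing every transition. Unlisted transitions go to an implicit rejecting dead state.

start=s0; accept=s2,s3; s0-0>s0; s0-1>s1; s1-0>s1; s1-1>s2; s2-0>s2; s2-1>s3; s3-0>s3; s3-1>s3

Count `1`s, saturating at 3: states s0 through s2 mean 0 through 2 `1`s seen; s3 means more than 2. Each `1` increments (capped at s3); other symbols loop. Accept from {s2, s3}.
A 4-state machine:
        0   1  
>  s0   s0  s1 
   s1   s1  s2 
 * s2   s2  s3 
 * s3   s3  s3 
(> = start, * = accepting)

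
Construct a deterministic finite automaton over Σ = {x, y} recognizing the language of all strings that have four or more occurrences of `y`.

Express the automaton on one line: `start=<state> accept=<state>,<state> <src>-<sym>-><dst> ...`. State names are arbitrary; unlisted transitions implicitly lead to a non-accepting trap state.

start=q0 accept=q4,q5 q0-x->q0 q0-y->q1 q1-x->q1 q1-y->q2 q2-x->q2 q2-y->q3 q3-x->q3 q3-y->q4 q4-x->q4 q4-y->q5 q5-x->q5 q5-y->q5

Count `y`s, saturating at 5: states q0 through q4 mean 0 through 4 `y`s seen; q5 means more than 4. Each `y` increments (capped at q5); other symbols loop. Accept from {q4, q5}.
With 6 states:
        x   y  
>  q0   q0  q1 
   q1   q1  q2 
   q2   q2  q3 
   q3   q3  q4 
 * q4   q4  q5 
 * q5   q5  q5 
(> = start, * = accepting)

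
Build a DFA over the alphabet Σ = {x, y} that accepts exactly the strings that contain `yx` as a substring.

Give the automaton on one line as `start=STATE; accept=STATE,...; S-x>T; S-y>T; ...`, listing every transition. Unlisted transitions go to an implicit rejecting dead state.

start=S0; accept=S2; S0-x>S0; S0-y>S1; S1-x>S2; S1-y>S1; S2-x>S2; S2-y>S2

Track how much of `yx` has been matched so far: state S0 is no progress, S2 is the absorbing accept state reached once `yx` has occurred. Intermediate states record partial matches; on a mismatch, fall back to the longest reusable overlap.
A 3-state machine:
        x   y  
>  S0   S0  S1 
   S1   S2  S1 
 * S2   S2  S2 
(> = start, * = accepting)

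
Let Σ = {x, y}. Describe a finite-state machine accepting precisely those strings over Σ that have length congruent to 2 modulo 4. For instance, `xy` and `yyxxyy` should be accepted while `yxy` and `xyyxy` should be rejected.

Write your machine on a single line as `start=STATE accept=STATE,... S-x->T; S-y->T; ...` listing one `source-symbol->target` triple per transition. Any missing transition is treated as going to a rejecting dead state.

start=q0; accept=q2; q0-x->q1; q0-y->q1; q1-x->q2; q1-y->q2; q2-x->q3; q2-y->q3; q3-x->q0; q3-y->q0

Count input length modulo 4: every symbol advances one step around the cycle q0 → q1 → q2 → q3 → q0. Accept at q2.
A 4-state machine:
        x   y  
>  q0   q1  q1 
   q1   q2  q2 
 * q2   q3  q3 
   q3   q0  q0 
(> = start, * = accepting)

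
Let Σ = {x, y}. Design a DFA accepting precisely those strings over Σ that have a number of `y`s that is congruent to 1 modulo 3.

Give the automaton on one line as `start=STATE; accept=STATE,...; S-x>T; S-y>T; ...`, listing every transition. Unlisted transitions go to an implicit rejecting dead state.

start=q0; accept=q1; q0-x>q0; q0-y>q1; q1-x>q1; q1-y>q2; q2-x>q2; q2-y>q0

The only thing that matters is how many `y`s have appeared, reduced mod 3. Use one state per residue: q0 for 0, …, q2 for 2. Reading `y` moves to the next residue; anything else stays put. q1 is accepting.
        x   y  
>  q0   q0  q1 
 * q1   q1  q2 
   q2   q2  q0 
(> = start, * = accepting)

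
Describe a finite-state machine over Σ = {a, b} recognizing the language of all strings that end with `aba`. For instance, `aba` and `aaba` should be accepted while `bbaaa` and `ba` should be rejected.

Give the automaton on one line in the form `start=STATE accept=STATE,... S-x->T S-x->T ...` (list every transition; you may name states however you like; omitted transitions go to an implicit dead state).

start=q0 accept=q3 q0-a->q1 q0-b->q0 q1-a->q1 q1-b->q2 q2-a->q3 q2-b->q0 q3-a->q1 q3-b->q2

Remember how much of `aba` the current input suffix matches. State q0 means no match yet; q1 means the last symbol is `a`; q2 means the last 2 symbols are `ab`; q3 means the last 3 symbols are `aba`. Only q3 accepts. On a mismatch, fall back to the longest proper suffix that is still a prefix of `aba`.
With 4 states:
        a   b  
>  q0   q1  q0 
   q1   q1  q2 
   q2   q3  q0 
 * q3   q1  q2 
(> = start, * = accepting)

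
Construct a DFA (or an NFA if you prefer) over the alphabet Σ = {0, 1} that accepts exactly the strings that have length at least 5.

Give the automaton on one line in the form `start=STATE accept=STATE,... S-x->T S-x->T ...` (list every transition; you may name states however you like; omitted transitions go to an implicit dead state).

Count input length up to 6: every symbol moves from s0 toward s6, which means 'more than 5' and absorbs. Accept from {s5, s6}.
7 states suffice.
        0   1  
>  s0   s1  s1 
   s1   s2  s2 
   s2   s3  s3 
   s3   s4  s4 
   s4   s5  s5 
 * s5   s6  s6 
 * s6   s6  s6 
(> = start, * = accepting)

start=s0 accept=s5,s6 s0-0->s1 s0-1->s1 s1-0->s2 s1-1->s2 s2-0->s3 s2-1->s3 s3-0->s4 s3-1->s4 s4-0->s5 s4-1->s5 s5-0->s6 s5-1->s6 s6-0->s6 s6-1->s6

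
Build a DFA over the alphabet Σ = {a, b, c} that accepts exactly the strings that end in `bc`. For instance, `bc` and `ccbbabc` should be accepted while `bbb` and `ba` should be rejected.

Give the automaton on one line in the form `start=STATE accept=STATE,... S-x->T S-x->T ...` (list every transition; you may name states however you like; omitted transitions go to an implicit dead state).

start=q0 accept=q2 q0-a->q0 q0-b->q1 q0-c->q0 q1-a->q0 q1-b->q1 q1-c->q2 q2-a->q0 q2-b->q1 q2-c->q0

Let each state record the length of the longest suffix of the input read so far that is also a prefix of `bc`. q1 means the last symbol is `b`; q2 means the last 2 symbols are `bc`. Accept only at q2, where the string currently ends in `bc`.
        a   b   c  
>  q0   q0  q1  q0 
   q1   q0  q1  q2 
 * q2   q0  q1  q0 
(> = start, * = accepting)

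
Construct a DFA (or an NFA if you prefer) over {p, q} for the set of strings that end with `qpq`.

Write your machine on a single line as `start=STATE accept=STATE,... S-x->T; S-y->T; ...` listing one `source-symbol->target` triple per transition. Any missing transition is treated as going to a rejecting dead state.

start=A; accept=D; A-p->A; A-q->B; B-p->C; B-q->B; C-p->A; C-q->D; D-p->C; D-q->B

Remember how much of `qpq` the current input suffix matches. State A means no match yet; B means the last symbol is `q`; C means the last 2 symbols are `qp`; D means the last 3 symbols are `qpq`. Only D accepts. On a mismatch, fall back to the longest proper suffix that is still a prefix of `qpq`.
4 states suffice.
       p  q 
>  A   A  B 
   B   C  B 
   C   A  D 
 * D   C  B 
(> = start, * = accepting)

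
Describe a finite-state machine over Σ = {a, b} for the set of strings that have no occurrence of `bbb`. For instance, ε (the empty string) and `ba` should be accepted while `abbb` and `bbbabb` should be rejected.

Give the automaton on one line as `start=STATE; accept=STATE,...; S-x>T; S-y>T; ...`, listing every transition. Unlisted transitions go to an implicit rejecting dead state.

start=S0; accept=S0,S1,S2; S0-a>S0; S0-b>S1; S1-a>S0; S1-b>S2; S2-a>S0; S2-b>S3; S3-a>S3; S3-b>S3

Track partial matches of the forbidden pattern `bbb`. State S3 is a dead state reached once `bbb` has occurred; every other state accepts. S0 means no part of `bbb` is currently matched.
4 states suffice.
        a   b  
>* S0   S0  S1 
 * S1   S0  S2 
 * S2   S0  S3 
   S3   S3  S3 
(> = start, * = accepting)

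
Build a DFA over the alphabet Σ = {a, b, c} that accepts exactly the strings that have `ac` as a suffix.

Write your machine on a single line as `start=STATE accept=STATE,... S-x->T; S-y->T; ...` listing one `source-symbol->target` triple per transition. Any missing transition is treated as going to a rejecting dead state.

start=s0; accept=s2; s0-a->s1; s0-b->s0; s0-c->s0; s1-a->s1; s1-b->s0; s1-c->s2; s2-a->s1; s2-b->s0; s2-c->s0

Remember how much of `ac` the current input suffix matches. State s0 means no match yet; s1 means the last symbol is `a`; s2 means the last 2 symbols are `ac`. Only s2 accepts. On a mismatch, fall back to the longest proper suffix that is still a prefix of `ac`.
        a   b   c  
>  s0   s1  s0  s0 
   s1   s1  s0  s2 
 * s2   s1  s0  s0 
(> = start, * = accepting)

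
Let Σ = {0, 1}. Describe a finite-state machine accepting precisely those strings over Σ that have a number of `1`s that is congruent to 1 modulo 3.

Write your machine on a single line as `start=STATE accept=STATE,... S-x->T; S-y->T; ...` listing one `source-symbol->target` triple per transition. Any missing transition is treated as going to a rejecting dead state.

The only thing that matters is how many `1`s have appeared, reduced mod 3. Use one state per residue: q0 for 0, …, q2 for 2. Reading `1` moves to the next residue; anything else stays put. q1 is accepting.
A 3-state machine:
        0   1  
>  q0   q0  q1 
 * q1   q1  q2 
   q2   q2  q0 
(> = start, * = accepting)

start=q0; accept=q1; q0-0->q0; q0-1->q1; q1-0->q1; q1-1->q2; q2-0->q2; q2-1->q0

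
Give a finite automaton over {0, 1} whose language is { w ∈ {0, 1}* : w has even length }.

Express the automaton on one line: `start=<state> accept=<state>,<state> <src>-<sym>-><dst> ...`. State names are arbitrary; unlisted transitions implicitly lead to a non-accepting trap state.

start=s0 accept=s0 s0-0->s1 s0-1->s1 s1-0->s0 s1-1->s0

Count input length modulo 2: every symbol advances one step around the cycle s0 → s1 → s0. Accept at s0.
        0   1  
>* s0   s1  s1 
   s1   s0  s0 
(> = start, * = accepting)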